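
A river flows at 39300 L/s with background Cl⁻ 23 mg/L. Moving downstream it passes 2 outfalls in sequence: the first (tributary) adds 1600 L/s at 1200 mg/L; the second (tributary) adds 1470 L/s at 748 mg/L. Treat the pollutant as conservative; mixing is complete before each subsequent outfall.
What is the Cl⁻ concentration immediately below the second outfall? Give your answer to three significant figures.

92.6 mg/L

Below outfall 1: Q → 40900 L/s, C = (39300·23.00 + 1600·1200)/40900 = 69.04 mg/L.
Below outfall 2: Q → 42370 L/s, C = (40900·69.04 + 1470·748.0)/42370 = 92.60 mg/L.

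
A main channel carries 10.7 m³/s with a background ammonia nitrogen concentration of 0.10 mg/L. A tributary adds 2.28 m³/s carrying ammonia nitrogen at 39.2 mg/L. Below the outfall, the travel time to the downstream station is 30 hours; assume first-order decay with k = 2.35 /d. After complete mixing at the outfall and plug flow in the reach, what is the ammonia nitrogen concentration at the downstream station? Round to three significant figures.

0.369 mg/L

Mixed concentration C = ΣQC/ΣQ = (10.70·0.1000 + 2.280·39.20) / 12.98 = 90.45/12.98 = 6.968 mg/L.
After decay, C = 6.968 × e^(−kt) = 6.968 × 0.05300 = 0.3693 mg/L.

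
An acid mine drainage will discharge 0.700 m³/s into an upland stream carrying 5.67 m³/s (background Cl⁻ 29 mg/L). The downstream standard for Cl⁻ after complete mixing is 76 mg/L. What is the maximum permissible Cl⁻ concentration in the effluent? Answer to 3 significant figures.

At the limit, (Qr·Cr + Qe·Cₑ)/(Qr + Qe) = 76:
Cₑ = (6.370·76 − 5.670·29.00) / 0.7000 = 456.7 mg/L.

457 mg/L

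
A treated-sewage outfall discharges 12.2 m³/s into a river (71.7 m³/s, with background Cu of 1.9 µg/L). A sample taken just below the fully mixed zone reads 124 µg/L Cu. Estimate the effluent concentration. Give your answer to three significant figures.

Mass balance: 71.70·1.900 + 12.20·Cₑ = 83.90·124.0
→ Cₑ = (83.90·124.0 − 71.70·1.900) / 12.20 = 841.6 µg/L.

842 µg/L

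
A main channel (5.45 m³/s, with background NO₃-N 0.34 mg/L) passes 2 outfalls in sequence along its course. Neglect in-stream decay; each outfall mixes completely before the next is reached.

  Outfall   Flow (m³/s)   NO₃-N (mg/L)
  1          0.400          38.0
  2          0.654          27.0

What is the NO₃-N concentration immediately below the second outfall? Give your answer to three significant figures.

5.34 mg/L

Below outfall 1: Q → 5.850 m³/s, C = (5.450·0.3400 + 0.4000·38.00)/5.850 = 2.915 mg/L.
Below outfall 2: Q → 6.504 m³/s, C = (5.850·2.915 + 0.6540·27.00)/6.504 = 5.337 mg/L.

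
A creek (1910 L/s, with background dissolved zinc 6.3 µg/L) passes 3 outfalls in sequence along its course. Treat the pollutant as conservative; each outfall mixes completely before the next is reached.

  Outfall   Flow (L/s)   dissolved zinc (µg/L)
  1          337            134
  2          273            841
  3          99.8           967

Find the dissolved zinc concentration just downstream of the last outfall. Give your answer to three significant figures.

Outfall 1: combined Q = 2247 L/s; C = (1910·6.300 + 337.0·134.0)/2247 = 25.45 µg/L.
Outfall 2: combined Q = 2520 L/s; C = (2247·25.45 + 273.0·841.0)/2520 = 113.8 µg/L.
Outfall 3: combined Q = 2620 L/s; C = (2520·113.8 + 99.80·967.0)/2620 = 146.3 µg/L.

146 µg/L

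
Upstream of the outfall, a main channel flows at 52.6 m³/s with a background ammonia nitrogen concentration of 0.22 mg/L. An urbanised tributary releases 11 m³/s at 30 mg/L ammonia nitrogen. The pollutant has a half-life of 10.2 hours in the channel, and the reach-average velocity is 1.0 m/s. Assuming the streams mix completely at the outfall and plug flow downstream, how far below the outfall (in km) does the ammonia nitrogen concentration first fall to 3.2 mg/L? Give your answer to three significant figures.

27.4 km

Flow-weighted average: C = (52.60·0.2200 + 11.00·30.00) / 63.60 = 341.6/63.60 = 5.371 mg/L.
Half-life 10.2 h → k = ln 2 / 10.2 = 0.06796 h⁻¹ = 1.631 d⁻¹.
Set 5.371·exp(−k·t) = 3.2 → t = ln(5.371/3.2)/k = 27430 s = 7.620 h.
Distance = v·t = 1.0·27430 = 27430 m = 27.43 km.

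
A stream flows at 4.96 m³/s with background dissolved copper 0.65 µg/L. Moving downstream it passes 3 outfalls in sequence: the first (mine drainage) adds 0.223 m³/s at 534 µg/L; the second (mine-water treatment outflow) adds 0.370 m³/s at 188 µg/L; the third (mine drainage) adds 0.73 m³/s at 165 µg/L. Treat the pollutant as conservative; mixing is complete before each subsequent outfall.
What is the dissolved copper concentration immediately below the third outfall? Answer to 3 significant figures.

49.7 µg/L

Below outfall 1: Q → 5.183 m³/s, C = (4.960·0.6500 + 0.2230·534.0)/5.183 = 23.60 µg/L.
Below outfall 2: Q → 5.553 m³/s, C = (5.183·23.60 + 0.3700·188.0)/5.553 = 34.55 µg/L.
Below outfall 3: Q → 6.283 m³/s, C = (5.553·34.55 + 0.7300·165.0)/6.283 = 49.71 µg/L.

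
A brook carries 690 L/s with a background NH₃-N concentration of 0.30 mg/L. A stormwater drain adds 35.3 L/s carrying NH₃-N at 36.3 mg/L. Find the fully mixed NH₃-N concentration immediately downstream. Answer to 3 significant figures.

Flow-weighted average: C = (690.0·0.3000 + 35.30·36.30) / 725.3 = 1488/725.3 = 2.052 mg/L.

2.05 mg/L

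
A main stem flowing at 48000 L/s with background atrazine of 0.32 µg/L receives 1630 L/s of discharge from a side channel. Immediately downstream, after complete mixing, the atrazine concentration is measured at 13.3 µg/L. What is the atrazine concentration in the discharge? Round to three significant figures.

396 µg/L

Mass balance: 48000·0.3200 + 1630·Cₑ = 49630·13.30
→ Cₑ = (49630·13.30 − 48000·0.3200) / 1630 = 395.5 µg/L.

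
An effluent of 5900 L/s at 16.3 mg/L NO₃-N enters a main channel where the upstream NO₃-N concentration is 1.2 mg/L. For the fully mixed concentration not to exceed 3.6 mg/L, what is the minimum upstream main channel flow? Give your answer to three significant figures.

Set C_mix = 3.6: (Q·1.200 + 5900·16.30) / (Q + 5900) = 3.6
→ Q = 5900·(16.30 − 3.6)/(3.6 − 1.200) = 31220 L/s.

31200 L/s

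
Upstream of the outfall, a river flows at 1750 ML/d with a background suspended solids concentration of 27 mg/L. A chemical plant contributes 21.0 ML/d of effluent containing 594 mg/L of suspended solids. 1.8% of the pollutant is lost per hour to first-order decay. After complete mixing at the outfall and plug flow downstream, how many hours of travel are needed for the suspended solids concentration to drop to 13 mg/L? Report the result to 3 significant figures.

52.5 h

Flow-weighted average: C = (1750·27.00 + 21.00·594.0) / 1771 = 59720/1771 = 33.72 mg/L.
1.8%/h lost → k = −ln(1 − 0.018) = 0.01816 h⁻¹.
33.72·exp(−k·t) = 13 → t = ln(33.72/13)/k = 188900 s = 52.48 h.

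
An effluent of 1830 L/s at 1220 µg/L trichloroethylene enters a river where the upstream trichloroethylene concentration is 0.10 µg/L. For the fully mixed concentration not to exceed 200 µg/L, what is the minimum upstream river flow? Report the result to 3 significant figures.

9340 L/s

Set C_mix = 200: (Q·0.1000 + 1830·1220) / (Q + 1830) = 200
→ Q = 1830·(1220 − 200)/(200 − 0.1000) = 9338 L/s.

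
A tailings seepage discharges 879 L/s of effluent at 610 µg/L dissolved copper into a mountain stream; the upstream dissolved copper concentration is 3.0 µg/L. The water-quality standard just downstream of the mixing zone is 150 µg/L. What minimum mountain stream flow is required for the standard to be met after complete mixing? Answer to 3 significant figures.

2750 L/s

Set C_mix = 150: (Q·3.000 + 879.0·610.0) / (Q + 879.0) = 150
→ Q = 879.0·(610.0 − 150)/(150 − 3.000) = 2751 L/s.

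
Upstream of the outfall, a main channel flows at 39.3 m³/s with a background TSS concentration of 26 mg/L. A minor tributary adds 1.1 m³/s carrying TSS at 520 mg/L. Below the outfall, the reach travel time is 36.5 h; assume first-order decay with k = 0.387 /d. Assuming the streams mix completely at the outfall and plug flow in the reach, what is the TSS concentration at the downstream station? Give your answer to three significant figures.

21.9 mg/L

After mixing, C = (39.30·26.00 + 1.100·520.0) / 40.40 = 1594/40.40 = 39.45 mg/L.
Decay over the reach: 39.45·exp(−kt) = 39.45·0.5551 = 21.90 mg/L.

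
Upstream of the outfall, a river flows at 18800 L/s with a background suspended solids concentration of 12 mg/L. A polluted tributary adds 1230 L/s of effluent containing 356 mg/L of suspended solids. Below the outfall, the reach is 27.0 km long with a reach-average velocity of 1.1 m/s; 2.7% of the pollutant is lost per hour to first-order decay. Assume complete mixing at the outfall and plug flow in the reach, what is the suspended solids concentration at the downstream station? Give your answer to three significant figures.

After mixing, C = (18800·12.00 + 1230·356.0) / 20030 = 663500/20030 = 33.12 mg/L.
Travel time t = 27.0·1000 / 1.1 = 24550 s = 6.818 h.
2.7%/h lost → k = −ln(1 − 0.027) = 0.02737 h⁻¹.
First-order decay: C = 33.12·exp(−k·t) = 33.12·0.8298 = 27.49 mg/L.

27.5 mg/L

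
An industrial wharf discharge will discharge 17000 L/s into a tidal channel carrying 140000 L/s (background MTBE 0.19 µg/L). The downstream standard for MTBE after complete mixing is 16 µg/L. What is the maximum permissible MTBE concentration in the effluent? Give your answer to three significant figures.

At the limit, (Qr·Cr + Qe·Cₑ)/(Qr + Qe) = 16:
Cₑ = (157000·16 − 140000·0.1900) / 17000 = 146.2 µg/L.

146 µg/L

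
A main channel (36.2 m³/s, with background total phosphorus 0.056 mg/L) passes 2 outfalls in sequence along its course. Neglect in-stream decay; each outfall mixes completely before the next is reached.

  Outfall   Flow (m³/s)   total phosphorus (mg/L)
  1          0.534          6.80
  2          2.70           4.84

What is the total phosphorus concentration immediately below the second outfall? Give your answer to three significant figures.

0.475 mg/L

After outfall 1: Q = 36.20 + 0.5340 = 36.73 m³/s; C = (36.20·0.05600 + 0.5340·6.800)/36.73 = 0.1540 mg/L.
After outfall 2: Q = 36.73 + 2.700 = 39.43 m³/s; C = (36.73·0.1540 + 2.700·4.840)/39.43 = 0.4749 mg/L.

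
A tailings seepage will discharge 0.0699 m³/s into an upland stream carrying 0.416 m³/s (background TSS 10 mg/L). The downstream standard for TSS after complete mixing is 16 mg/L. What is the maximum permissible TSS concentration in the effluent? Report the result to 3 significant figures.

At the limit, (Qr·Cr + Qe·Cₑ)/(Qr + Qe) = 16:
Cₑ = (0.4859·16 − 0.4160·10.00) / 0.06990 = 51.71 mg/L.

51.7 mg/L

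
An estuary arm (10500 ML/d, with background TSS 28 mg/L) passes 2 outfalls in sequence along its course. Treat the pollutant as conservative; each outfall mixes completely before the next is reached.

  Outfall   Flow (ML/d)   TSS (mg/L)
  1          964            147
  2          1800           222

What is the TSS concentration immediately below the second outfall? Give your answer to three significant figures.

Outfall 1: combined Q = 11460 ML/d; C = (10500·28.00 + 964.0·147.0)/11460 = 38.01 mg/L.
Outfall 2: combined Q = 13260 ML/d; C = (11460·38.01 + 1800·222.0)/13260 = 62.98 mg/L.

63.0 mg/L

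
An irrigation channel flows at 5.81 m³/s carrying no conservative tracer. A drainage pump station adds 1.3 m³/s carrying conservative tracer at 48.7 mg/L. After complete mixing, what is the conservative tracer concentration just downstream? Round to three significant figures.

8.90 mg/L

Conservation of mass: C = (5.810·0 + 1.300·48.70) / 7.110 = 63.31/7.110 = 8.904 mg/L.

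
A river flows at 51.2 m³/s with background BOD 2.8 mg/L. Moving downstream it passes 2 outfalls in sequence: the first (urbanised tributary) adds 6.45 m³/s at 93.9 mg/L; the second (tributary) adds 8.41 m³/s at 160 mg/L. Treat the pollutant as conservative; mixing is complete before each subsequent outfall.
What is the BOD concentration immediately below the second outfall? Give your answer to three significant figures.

Outfall 1: combined Q = 57.65 m³/s; C = (51.20·2.800 + 6.450·93.90)/57.65 = 12.99 mg/L.
Outfall 2: combined Q = 66.06 m³/s; C = (57.65·12.99 + 8.410·160.0)/66.06 = 31.71 mg/L.

31.7 mg/L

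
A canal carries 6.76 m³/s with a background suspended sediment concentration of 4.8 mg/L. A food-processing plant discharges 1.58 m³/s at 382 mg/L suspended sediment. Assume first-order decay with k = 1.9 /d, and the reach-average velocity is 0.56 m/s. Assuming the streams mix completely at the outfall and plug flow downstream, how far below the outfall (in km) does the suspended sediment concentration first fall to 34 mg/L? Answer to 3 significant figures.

Mixed concentration C = ΣQC/ΣQ = (6.760·4.800 + 1.580·382.0) / 8.340 = 636.0/8.340 = 76.26 mg/L.
Set 76.26·exp(−k·t) = 34 → t = ln(76.26/34)/k = 36730 s = 10.20 h.
Distance = v·t = 0.56·36730 = 20570 m = 20.57 km.

20.6 km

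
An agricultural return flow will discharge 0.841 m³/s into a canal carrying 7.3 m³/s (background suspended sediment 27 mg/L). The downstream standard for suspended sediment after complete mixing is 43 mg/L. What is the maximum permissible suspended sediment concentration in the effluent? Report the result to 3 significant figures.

At the limit, (Qr·Cr + Qe·Cₑ)/(Qr + Qe) = 43:
Cₑ = (8.141·43 − 7.300·27.00) / 0.8410 = 181.9 mg/L.

182 mg/L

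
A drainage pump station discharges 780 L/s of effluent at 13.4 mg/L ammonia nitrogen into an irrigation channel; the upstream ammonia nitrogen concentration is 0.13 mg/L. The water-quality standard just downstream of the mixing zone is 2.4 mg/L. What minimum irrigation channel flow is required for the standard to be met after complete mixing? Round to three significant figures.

3780 L/s

Set C_mix = 2.4: (Q·0.1300 + 780.0·13.40) / (Q + 780.0) = 2.4
→ Q = 780.0·(13.40 − 2.4)/(2.4 − 0.1300) = 3780 L/s.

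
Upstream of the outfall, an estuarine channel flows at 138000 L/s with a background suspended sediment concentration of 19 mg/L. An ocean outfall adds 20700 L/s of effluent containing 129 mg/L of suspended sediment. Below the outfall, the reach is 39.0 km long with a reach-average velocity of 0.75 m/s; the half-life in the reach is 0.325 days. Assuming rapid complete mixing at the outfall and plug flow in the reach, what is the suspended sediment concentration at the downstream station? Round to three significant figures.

After mixing, C = (138000·19.00 + 20700·129.0) / 158700 = 5292000/158700 = 33.35 mg/L.
Travel time t = 39.0·1000 / 0.75 = 52000 s = 14.44 h.
Half-life 0.325 d → k = ln 2 / 0.325 = 2.133 d⁻¹.
Applying C = C₀e^(−kt): 33.35 × 0.2770 = 9.239 mg/L.

9.24 mg/L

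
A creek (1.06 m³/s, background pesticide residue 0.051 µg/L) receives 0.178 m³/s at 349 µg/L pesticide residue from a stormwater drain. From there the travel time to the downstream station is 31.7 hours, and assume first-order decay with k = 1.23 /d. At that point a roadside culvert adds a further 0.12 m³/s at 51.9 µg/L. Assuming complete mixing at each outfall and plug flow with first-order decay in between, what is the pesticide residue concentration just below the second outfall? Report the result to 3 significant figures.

Mass balance: C = (1.060·0.05100 + 0.1780·349.0) / 1.238 = 62.18/1.238 = 50.22 µg/L; combined flow 1.238 m³/s.
Decay over the reach: 50.22·exp(−kt) = 50.22·0.1970 = 9.893 µg/L.
Second outfall: C = (1.238·9.893 + 0.1200·51.90)/1.358 = 13.61 µg/L.

13.6 µg/L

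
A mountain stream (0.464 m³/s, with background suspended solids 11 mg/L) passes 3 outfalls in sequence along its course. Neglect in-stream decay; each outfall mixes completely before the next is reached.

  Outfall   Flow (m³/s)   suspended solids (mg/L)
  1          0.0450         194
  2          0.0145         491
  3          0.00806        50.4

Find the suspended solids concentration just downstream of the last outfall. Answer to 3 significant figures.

40.2 mg/L

After outfall 1: Q = 0.4640 + 0.04500 = 0.5090 m³/s; C = (0.4640·11.00 + 0.04500·194.0)/0.5090 = 27.18 mg/L.
After outfall 2: Q = 0.5090 + 0.01450 = 0.5235 m³/s; C = (0.5090·27.18 + 0.01450·491.0)/0.5235 = 40.03 mg/L.
After outfall 3: Q = 0.5235 + 0.008060 = 0.5316 m³/s; C = (0.5235·40.03 + 0.008060·50.40)/0.5316 = 40.18 mg/L.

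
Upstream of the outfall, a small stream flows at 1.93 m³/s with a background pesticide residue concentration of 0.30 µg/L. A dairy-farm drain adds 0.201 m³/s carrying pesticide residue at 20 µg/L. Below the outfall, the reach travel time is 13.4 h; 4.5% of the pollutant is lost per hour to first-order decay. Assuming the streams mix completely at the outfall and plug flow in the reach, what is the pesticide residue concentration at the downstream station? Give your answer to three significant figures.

Mixed concentration C = ΣQC/ΣQ = (1.930·0.3000 + 0.2010·20.00) / 2.131 = 4.599/2.131 = 2.158 µg/L.
4.5%/h lost → k = −ln(1 − 0.045) = 0.04604 h⁻¹.
Applying C = C₀e^(−kt): 2.158 × 0.5396 = 1.164 µg/L.

1.16 µg/L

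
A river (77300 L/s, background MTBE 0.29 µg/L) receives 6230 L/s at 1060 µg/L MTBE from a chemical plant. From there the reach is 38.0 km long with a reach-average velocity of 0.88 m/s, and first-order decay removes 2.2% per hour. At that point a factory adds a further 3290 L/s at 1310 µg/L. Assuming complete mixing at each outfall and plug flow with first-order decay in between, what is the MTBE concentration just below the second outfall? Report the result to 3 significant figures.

Conservation of mass: C = (77300·0.2900 + 6230·1060) / 83530 = 6626000/83530 = 79.33 µg/L; combined flow 83530 L/s.
Travel time t = 38.0·1000 / 0.88 = 43180 s = 11.99 h.
2.2%/h lost → k = −ln(1 − 0.022) = 0.02225 h⁻¹.
Applying C = C₀e^(−kt): 79.33 × 0.7658 = 60.75 µg/L.
At the second outfall, C = (83530·60.75 + 3290·1310) / (83530 + 3290) = 108.1 µg/L.

108 µg/L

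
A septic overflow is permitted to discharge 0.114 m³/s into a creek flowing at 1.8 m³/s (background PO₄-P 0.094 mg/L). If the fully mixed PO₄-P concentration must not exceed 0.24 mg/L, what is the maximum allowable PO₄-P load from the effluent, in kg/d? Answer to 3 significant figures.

25.1 kg/d

Mass balance at the limit: 1.800·0.09400 + 0.1140·Cₑ = 1.914·0.24 → Cₑ = 2.545 mg/L.
Load = 0.1140 m³/s × 2.545 g/m³ × 86 400 s/d = 25.07 kg/d.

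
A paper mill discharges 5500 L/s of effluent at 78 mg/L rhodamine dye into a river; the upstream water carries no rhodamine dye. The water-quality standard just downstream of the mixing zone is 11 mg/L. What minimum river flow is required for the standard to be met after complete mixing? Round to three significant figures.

33500 L/s

Set C_mix = 11: (Q·0 + 5500·78.00) / (Q + 5500) = 11
→ Q = 5500·(78.00 − 11)/(11 − 0) = 33500 L/s.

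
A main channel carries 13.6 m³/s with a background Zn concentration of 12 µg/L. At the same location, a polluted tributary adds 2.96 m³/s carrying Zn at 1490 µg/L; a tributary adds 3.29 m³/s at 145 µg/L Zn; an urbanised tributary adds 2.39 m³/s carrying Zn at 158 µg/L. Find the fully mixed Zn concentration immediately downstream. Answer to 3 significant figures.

Flow-weighted average: C = (13.60·12.00 + 2.960·1490 + 3.290·145.0 + 2.390·158.0) / 22.24 = 5428/22.24 = 244.1 µg/L.

244 µg/L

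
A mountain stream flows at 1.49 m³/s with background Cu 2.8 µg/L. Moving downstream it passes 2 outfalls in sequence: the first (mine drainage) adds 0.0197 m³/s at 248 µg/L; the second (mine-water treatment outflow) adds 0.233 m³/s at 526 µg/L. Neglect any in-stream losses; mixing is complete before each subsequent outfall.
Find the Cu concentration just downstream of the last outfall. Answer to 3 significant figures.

75.5 µg/L

After outfall 1: Q = 1.490 + 0.01970 = 1.510 m³/s; C = (1.490·2.800 + 0.01970·248.0)/1.510 = 6.000 µg/L.
After outfall 2: Q = 1.510 + 0.2330 = 1.743 m³/s; C = (1.510·6.000 + 0.2330·526.0)/1.743 = 75.52 µg/L.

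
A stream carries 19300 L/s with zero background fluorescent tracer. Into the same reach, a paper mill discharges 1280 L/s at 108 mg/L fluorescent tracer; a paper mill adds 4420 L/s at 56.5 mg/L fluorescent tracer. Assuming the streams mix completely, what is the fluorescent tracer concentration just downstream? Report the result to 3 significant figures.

Mass balance: C = (19300·0 + 1280·108.0 + 4420·56.50) / 25000 = 388000/25000 = 15.52 mg/L.

15.5 mg/L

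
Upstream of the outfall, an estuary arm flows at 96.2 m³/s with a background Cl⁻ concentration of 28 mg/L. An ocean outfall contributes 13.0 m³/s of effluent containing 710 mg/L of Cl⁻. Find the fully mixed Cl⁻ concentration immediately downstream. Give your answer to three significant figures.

After mixing, C = (96.20·28.00 + 13.00·710.0) / 109.2 = 11920/109.2 = 109.2 mg/L.

109 mg/L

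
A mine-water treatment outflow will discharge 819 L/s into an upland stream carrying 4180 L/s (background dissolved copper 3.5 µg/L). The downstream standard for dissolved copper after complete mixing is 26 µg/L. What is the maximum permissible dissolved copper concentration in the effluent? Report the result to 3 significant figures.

141 µg/L

At the limit, (Qr·Cr + Qe·Cₑ)/(Qr + Qe) = 26:
Cₑ = (4999·26 − 4180·3.500) / 819.0 = 140.8 µg/L.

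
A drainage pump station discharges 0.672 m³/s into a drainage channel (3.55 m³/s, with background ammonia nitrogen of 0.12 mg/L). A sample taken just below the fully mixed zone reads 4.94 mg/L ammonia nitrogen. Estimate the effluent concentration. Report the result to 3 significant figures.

30.4 mg/L

Mass balance: 3.550·0.1200 + 0.6720·Cₑ = 4.222·4.940
→ Cₑ = (4.222·4.940 − 3.550·0.1200) / 0.6720 = 30.40 mg/L.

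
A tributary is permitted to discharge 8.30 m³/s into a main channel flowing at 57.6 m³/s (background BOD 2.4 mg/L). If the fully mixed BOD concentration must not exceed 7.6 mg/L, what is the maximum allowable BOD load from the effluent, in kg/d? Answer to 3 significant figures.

Mass balance at the limit: 57.60·2.400 + 8.300·Cₑ = 65.90·7.6 → Cₑ = 43.69 mg/L.
Load = 8.300 m³/s × 43.69 g/m³ × 86 400 s/d = 31330 kg/d.

31300 kg/d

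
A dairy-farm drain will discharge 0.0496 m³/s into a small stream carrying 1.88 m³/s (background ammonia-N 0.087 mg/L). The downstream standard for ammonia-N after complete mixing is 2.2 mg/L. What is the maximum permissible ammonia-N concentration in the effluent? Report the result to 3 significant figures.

At the limit, (Qr·Cr + Qe·Cₑ)/(Qr + Qe) = 2.2:
Cₑ = (1.930·2.2 − 1.880·0.08700) / 0.04960 = 82.29 mg/L.

82.3 mg/L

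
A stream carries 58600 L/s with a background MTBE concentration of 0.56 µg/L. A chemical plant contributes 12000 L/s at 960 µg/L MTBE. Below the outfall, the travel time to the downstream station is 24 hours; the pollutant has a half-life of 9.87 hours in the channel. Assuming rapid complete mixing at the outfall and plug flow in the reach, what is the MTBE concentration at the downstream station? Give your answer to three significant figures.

30.3 µg/L

Mass balance: C = (58600·0.5600 + 12000·960.0) / 70600 = 11550000/70600 = 163.6 µg/L.
Half-life 9.87 h → k = ln 2 / 9.87 = 0.07023 h⁻¹ = 1.685 d⁻¹.
Applying C = C₀e^(−kt): 163.6 × 0.1854 = 30.33 µg/L.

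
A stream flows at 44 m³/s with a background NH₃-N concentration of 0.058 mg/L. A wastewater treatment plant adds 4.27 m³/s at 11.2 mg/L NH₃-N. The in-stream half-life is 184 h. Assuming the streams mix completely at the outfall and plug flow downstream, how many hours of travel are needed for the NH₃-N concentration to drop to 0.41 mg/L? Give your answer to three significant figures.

248 h

Flow-weighted average: C = (44.00·0.05800 + 4.270·11.20) / 48.27 = 50.38/48.27 = 1.044 mg/L.
Half-life 184 h → k = ln 2 / 184 = 0.003767 h⁻¹ = 0.09041 d⁻¹.
1.044·exp(−k·t) = 0.41 → t = ln(1.044/0.41)/k = 892900 s = 248.0 h.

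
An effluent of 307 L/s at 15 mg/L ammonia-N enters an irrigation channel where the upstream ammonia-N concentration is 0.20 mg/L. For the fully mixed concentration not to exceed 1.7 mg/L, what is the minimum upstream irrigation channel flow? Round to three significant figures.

Set C_mix = 1.7: (Q·0.2000 + 307.0·15.00) / (Q + 307.0) = 1.7
→ Q = 307.0·(15.00 − 1.7)/(1.7 − 0.2000) = 2722 L/s.

2720 L/s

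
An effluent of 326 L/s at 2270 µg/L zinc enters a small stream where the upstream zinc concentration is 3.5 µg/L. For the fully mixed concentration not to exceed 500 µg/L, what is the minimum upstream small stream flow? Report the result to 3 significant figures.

Set C_mix = 500: (Q·3.500 + 326.0·2270) / (Q + 326.0) = 500
→ Q = 326.0·(2270 − 500)/(500 − 3.500) = 1162 L/s.

1160 L/s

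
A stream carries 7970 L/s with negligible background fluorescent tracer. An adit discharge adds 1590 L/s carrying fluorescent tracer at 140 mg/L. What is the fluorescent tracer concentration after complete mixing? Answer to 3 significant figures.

23.3 mg/L

Mass balance: C = (7970·0 + 1590·140.0) / 9560 = 222600/9560 = 23.28 mg/L.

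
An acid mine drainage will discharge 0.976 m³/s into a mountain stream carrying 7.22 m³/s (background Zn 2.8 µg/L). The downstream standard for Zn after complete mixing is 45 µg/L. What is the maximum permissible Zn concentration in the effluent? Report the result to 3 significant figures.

At the limit, (Qr·Cr + Qe·Cₑ)/(Qr + Qe) = 45:
Cₑ = (8.196·45 − 7.220·2.800) / 0.9760 = 357.2 µg/L.

357 µg/L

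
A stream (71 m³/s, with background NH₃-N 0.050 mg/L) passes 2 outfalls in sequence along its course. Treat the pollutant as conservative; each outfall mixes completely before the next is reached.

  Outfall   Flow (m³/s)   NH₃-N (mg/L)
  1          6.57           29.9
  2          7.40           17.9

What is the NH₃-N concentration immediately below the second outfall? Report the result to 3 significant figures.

Below outfall 1: Q → 77.57 m³/s, C = (71.00·0.05000 + 6.570·29.90)/77.57 = 2.578 mg/L.
Below outfall 2: Q → 84.97 m³/s, C = (77.57·2.578 + 7.400·17.90)/84.97 = 3.913 mg/L.

3.91 mg/L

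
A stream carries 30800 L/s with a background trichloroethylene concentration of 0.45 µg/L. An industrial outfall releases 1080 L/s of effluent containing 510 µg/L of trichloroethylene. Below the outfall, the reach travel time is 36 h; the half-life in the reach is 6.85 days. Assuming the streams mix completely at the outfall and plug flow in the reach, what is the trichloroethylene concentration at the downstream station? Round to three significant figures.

After mixing, C = (30800·0.4500 + 1080·510.0) / 31880 = 564700/31880 = 17.71 µg/L.
Half-life 6.85 d → k = ln 2 / 6.85 = 0.1012 d⁻¹.
Decay over the reach: 17.71·exp(−kt) = 17.71·0.8592 = 15.22 µg/L.

15.2 µg/L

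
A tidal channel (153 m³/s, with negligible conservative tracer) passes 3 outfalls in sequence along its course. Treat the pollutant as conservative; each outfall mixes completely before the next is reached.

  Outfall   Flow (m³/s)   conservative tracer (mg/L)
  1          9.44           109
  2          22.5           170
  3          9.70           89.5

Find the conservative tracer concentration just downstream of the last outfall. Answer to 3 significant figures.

29.4 mg/L

After outfall 1: Q = 153.0 + 9.440 = 162.4 m³/s; C = (153.0·0 + 9.440·109.0)/162.4 = 6.334 mg/L.
After outfall 2: Q = 162.4 + 22.50 = 184.9 m³/s; C = (162.4·6.334 + 22.50·170.0)/184.9 = 26.25 mg/L.
After outfall 3: Q = 184.9 + 9.700 = 194.6 m³/s; C = (184.9·26.25 + 9.700·89.50)/194.6 = 29.40 mg/L.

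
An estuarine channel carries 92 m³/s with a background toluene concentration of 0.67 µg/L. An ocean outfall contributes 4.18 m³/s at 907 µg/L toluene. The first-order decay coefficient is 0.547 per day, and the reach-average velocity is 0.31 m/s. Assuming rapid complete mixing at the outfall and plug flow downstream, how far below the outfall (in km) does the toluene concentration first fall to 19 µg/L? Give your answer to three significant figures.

Flow-weighted average: C = (92.00·0.6700 + 4.180·907.0) / 96.18 = 3853/96.18 = 40.06 µg/L.
Set 40.06·exp(−k·t) = 19 → t = ln(40.06/19)/k = 117800 s = 32.73 h.
Distance = v·t = 0.31·117800 = 36520 m = 36.52 km.

36.5 km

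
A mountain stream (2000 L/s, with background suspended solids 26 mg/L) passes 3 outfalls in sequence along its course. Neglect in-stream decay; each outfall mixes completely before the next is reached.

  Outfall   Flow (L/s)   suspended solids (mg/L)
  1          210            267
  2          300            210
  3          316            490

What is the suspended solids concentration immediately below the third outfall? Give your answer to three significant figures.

Below outfall 1: Q → 2210 L/s, C = (2000·26.00 + 210.0·267.0)/2210 = 48.90 mg/L.
Below outfall 2: Q → 2510 L/s, C = (2210·48.90 + 300.0·210.0)/2510 = 68.16 mg/L.
Below outfall 3: Q → 2826 L/s, C = (2510·68.16 + 316.0·490.0)/2826 = 115.3 mg/L.

115 mg/L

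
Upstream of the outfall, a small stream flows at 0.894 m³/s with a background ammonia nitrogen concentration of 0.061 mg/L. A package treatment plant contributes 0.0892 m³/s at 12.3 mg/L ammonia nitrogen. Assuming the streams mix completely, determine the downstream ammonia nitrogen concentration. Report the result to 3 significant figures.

Conservation of mass: C = (0.8940·0.06100 + 0.08920·12.30) / 0.9832 = 1.152/0.9832 = 1.171 mg/L.

1.17 mg/L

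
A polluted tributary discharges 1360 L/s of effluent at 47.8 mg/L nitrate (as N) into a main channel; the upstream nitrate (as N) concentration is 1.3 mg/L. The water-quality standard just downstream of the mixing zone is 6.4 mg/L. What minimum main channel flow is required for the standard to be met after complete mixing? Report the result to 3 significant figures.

11000 L/s

Set C_mix = 6.4: (Q·1.300 + 1360·47.80) / (Q + 1360) = 6.4
→ Q = 1360·(47.80 − 6.4)/(6.4 − 1.300) = 11040 L/s.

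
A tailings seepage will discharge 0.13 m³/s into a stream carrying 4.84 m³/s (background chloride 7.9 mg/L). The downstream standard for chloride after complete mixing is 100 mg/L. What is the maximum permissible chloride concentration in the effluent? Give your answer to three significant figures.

3530 mg/L

At the limit, (Qr·Cr + Qe·Cₑ)/(Qr + Qe) = 100:
Cₑ = (4.970·100 − 4.840·7.900) / 0.1300 = 3529 mg/L.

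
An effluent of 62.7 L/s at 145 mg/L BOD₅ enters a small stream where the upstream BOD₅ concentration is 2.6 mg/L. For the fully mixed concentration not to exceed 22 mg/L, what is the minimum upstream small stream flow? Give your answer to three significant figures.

Set C_mix = 22: (Q·2.600 + 62.70·145.0) / (Q + 62.70) = 22
→ Q = 62.70·(145.0 − 22)/(22 − 2.600) = 397.5 L/s.

398 L/s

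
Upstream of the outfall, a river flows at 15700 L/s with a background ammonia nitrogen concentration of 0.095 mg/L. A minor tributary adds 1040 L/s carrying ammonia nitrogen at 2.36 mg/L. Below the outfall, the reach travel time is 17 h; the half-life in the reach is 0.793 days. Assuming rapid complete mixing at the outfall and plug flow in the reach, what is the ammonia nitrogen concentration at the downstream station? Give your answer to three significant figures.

Mixed concentration C = ΣQC/ΣQ = (15700·0.09500 + 1040·2.360) / 16740 = 3946/16740 = 0.2357 mg/L.
Half-life 0.793 d → k = ln 2 / 0.793 = 0.8741 d⁻¹.
After decay, C = 0.2357 × e^(−kt) = 0.2357 × 0.5384 = 0.1269 mg/L.

0.127 mg/L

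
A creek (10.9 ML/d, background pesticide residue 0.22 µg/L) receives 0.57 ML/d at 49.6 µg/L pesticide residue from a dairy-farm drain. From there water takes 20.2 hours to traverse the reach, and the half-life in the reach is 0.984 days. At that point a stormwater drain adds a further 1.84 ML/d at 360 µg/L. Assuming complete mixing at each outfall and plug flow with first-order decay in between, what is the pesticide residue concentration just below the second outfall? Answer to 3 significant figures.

Mass balance: C = (10.90·0.2200 + 0.5700·49.60) / 11.47 = 30.67/11.47 = 2.674 µg/L; combined flow 11.47 ML/d.
Half-life 0.984 d → k = ln 2 / 0.984 = 0.7044 d⁻¹.
Applying C = C₀e^(−kt): 2.674 × 0.5527 = 1.478 µg/L.
At the second outfall, C = (11.47·1.478 + 1.840·360.0) / (11.47 + 1.840) = 51.04 µg/L.

51.0 µg/L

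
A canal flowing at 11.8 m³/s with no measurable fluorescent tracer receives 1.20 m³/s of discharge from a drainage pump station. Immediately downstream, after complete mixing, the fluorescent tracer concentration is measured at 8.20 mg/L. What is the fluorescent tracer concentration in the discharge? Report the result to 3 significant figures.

Mass balance: 11.80·0 + 1.200·Cₑ = 13.00·8.200
→ Cₑ = (13.00·8.200 − 11.80·0) / 1.200 = 88.83 mg/L.

88.8 mg/L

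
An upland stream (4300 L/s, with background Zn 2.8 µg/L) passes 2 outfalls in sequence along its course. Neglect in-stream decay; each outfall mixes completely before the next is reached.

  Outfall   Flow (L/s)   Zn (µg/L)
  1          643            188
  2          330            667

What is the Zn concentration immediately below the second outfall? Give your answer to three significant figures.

Below outfall 1: Q → 4943 L/s, C = (4300·2.800 + 643.0·188.0)/4943 = 26.89 µg/L.
Below outfall 2: Q → 5273 L/s, C = (4943·26.89 + 330.0·667.0)/5273 = 66.95 µg/L.

67.0 µg/L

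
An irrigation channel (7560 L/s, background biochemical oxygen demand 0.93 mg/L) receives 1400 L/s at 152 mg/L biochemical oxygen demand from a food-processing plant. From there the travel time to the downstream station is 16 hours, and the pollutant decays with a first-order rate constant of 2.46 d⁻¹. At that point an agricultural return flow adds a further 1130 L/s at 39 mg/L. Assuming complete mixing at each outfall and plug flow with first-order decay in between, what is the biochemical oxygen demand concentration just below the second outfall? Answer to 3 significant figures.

Mixed concentration C = ΣQC/ΣQ = (7560·0.9300 + 1400·152.0) / 8960 = 219800/8960 = 24.53 mg/L; combined flow 8960 L/s.
First-order decay: C = 24.53·exp(−k·t) = 24.53·0.1940 = 4.759 mg/L.
At the second outfall, C = (8960·4.759 + 1130·39.00) / (8960 + 1130) = 8.594 mg/L.

8.59 mg/L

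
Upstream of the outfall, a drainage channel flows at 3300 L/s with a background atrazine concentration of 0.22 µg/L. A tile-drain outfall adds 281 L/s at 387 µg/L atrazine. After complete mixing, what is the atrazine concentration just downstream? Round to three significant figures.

30.6 µg/L

Flow-weighted average: C = (3300·0.2200 + 281.0·387.0) / 3581 = 109500/3581 = 30.57 µg/L.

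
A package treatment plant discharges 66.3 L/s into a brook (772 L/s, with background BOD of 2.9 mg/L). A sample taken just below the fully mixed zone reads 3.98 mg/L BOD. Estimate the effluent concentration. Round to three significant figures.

Mass balance: 772.0·2.900 + 66.30·Cₑ = 838.3·3.980
→ Cₑ = (838.3·3.980 − 772.0·2.900) / 66.30 = 16.56 mg/L.

16.6 mg/L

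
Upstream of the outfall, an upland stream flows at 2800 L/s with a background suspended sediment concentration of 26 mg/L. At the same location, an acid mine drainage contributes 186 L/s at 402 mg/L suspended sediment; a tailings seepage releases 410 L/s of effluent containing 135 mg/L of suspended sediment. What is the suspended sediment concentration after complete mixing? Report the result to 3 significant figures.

59.8 mg/L

Flow-weighted average: C = (2800·26.00 + 186.0·402.0 + 410.0·135.0) / 3396 = 202900/3396 = 59.75 mg/L.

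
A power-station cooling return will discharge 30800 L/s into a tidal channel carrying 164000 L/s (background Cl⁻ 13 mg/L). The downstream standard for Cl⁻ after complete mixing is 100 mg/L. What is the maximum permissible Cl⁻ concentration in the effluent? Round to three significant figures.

563 mg/L

At the limit, (Qr·Cr + Qe·Cₑ)/(Qr + Qe) = 100:
Cₑ = (194800·100 − 164000·13.00) / 30800 = 563.2 mg/L.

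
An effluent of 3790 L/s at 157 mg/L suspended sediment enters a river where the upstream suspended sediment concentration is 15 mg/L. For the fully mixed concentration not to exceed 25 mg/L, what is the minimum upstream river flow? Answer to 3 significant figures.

50000 L/s

Set C_mix = 25: (Q·15.00 + 3790·157.0) / (Q + 3790) = 25
→ Q = 3790·(157.0 − 25)/(25 − 15.00) = 50030 L/s.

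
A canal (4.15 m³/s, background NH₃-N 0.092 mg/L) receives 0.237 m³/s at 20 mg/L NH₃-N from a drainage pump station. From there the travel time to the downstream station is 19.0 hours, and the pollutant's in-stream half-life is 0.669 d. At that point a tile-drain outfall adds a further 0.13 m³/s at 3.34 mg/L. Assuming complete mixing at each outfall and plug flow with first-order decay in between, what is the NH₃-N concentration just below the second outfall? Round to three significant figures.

Mixed concentration C = ΣQC/ΣQ = (4.150·0.09200 + 0.2370·20.00) / 4.387 = 5.122/4.387 = 1.167 mg/L; combined flow 4.387 m³/s.
Half-life 0.669 d → k = ln 2 / 0.669 = 1.036 d⁻¹.
First-order decay: C = 1.167·exp(−k·t) = 1.167·0.4403 = 0.5141 mg/L.
Second outfall: C = (4.387·0.5141 + 0.1300·3.340)/4.517 = 0.5954 mg/L.

0.595 mg/L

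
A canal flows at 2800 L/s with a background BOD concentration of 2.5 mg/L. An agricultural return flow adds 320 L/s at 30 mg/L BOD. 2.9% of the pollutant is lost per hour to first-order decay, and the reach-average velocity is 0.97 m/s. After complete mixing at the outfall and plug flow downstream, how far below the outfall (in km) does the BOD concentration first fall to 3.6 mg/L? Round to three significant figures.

46.4 km

After mixing, C = (2800·2.500 + 320.0·30.00) / 3120 = 16600/3120 = 5.321 mg/L.
2.9%/h lost → k = −ln(1 − 0.029) = 0.02943 h⁻¹.
Set 5.321·exp(−k·t) = 3.6 → t = ln(5.321/3.6)/k = 47790 s = 13.27 h.
Distance = v·t = 0.97·47790 = 46350 m = 46.35 km.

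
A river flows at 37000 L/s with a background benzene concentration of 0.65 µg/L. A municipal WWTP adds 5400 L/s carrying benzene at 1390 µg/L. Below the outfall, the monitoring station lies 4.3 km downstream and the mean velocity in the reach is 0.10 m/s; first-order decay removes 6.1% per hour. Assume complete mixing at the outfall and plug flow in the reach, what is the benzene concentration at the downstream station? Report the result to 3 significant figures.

After mixing, C = (37000·0.6500 + 5400·1390) / 42400 = 7530000/42400 = 177.6 µg/L.
Travel time t = 4.3·1000 / 0.10 = 43000 s = 11.94 h.
6.1%/h lost → k = −ln(1 − 0.061) = 0.06294 h⁻¹.
First-order decay: C = 177.6·exp(−k·t) = 177.6·0.4715 = 83.74 µg/L.

83.7 µg/L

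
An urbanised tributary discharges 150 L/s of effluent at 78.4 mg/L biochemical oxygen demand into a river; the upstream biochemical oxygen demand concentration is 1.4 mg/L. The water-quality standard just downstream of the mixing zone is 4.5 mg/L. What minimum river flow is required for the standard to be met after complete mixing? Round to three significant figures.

Set C_mix = 4.5: (Q·1.400 + 150.0·78.40) / (Q + 150.0) = 4.5
→ Q = 150.0·(78.40 − 4.5)/(4.5 − 1.400) = 3576 L/s.

3580 L/s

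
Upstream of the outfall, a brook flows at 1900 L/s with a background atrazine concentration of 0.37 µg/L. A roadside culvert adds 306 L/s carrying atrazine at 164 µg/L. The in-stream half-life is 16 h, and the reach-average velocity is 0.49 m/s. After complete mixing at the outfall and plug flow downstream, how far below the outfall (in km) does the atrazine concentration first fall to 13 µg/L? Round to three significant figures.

Conservation of mass: C = (1900·0.3700 + 306.0·164.0) / 2206 = 50890/2206 = 23.07 µg/L.
Half-life 16 h → k = ln 2 / 16 = 0.04332 h⁻¹ = 1.040 d⁻¹.
Set 23.07·exp(−k·t) = 13 → t = ln(23.07/13)/k = 47660 s = 13.24 h.
Distance = v·t = 0.49·47660 = 23350 m = 23.35 km.

23.4 km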